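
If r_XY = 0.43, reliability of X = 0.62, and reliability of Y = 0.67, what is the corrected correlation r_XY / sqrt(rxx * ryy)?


r_corrected = rxy / sqrt(rxx * ryy)
= 0.43 / sqrt(0.62 * 0.67)
= 0.43 / sqrt(0.4154)
= 0.43 / 0.644515
r_corrected = 0.6672

0.6672


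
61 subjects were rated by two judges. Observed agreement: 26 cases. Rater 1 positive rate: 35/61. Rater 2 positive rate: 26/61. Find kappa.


P_o = 26/61 = 0.42623
P_e = (35*26 + 26*35) / 3721 = 0.489116
kappa = (P_o - P_e) / (1 - P_e)
kappa = (0.42623 - 0.489116) / (1 - 0.489116)
kappa = -0.1231

-0.1231


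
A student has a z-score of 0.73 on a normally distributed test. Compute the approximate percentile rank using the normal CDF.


CDF(z) = 0.5 * (1 + erf(z/sqrt(2)))
erf(0.5162) = 0.5346
CDF = 0.7673
Percentile rank = 0.7673 * 100 = 76.73

76.73


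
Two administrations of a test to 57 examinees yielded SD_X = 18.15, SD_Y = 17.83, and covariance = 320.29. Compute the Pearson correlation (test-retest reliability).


r = cov(X,Y) / (SD_X * SD_Y)
r = 320.29 / (18.15 * 17.83)
r = 320.29 / 323.6145
r = 0.9897

0.9897


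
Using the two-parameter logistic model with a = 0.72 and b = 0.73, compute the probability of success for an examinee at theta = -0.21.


a*(theta - b) = 0.72 * (-0.21 - 0.73) = -0.6768
exp(--0.6768) = 1.9676
P = 1 / (1 + 1.9676)
P = 0.337

0.337


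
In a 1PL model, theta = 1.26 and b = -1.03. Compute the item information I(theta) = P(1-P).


P = 1/(1+exp(-(1.26--1.03))) = 0.908
I = P*(1-P) = 0.908 * 0.092
I = 0.0835

0.0835


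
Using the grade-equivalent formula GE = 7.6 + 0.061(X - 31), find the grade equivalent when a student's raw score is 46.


raw - median = 46 - 31 = 15
slope * diff = 0.061 * 15 = 0.915
GE = 7.6 + 0.915
GE = 8.515

8.515


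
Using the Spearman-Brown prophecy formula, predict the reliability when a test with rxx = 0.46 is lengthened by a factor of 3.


r_new = (n * rxx) / (1 + (n-1) * rxx)
r_new = (3 * 0.46) / (1 + 2 * 0.46)
r_new = 1.38 / 1.92
r_new = 0.7188

0.7188


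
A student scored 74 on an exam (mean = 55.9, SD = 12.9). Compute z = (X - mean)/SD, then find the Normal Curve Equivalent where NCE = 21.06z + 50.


z = (X - mean) / SD = (74 - 55.9) / 12.9
z = 18.1 / 12.9
z = 1.4031
NCE = NCE = 21.06z + 50
Carry z at full precision (z = 18.1 / 12.9) into the conversion:
NCE = 21.06 * (18.1 / 12.9) + 50 = 381.186 / 12.9 + 50
NCE = 29.5493 + 50
NCE = 79.5493

79.5493


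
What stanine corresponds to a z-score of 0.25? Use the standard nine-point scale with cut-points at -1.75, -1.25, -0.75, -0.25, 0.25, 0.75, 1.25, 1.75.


Stanine boundaries: [-1.75, -1.25, -0.75, -0.25, 0.25, 0.75, 1.25, 1.75]
z = 0.25
Check each boundary:
  z >= -1.75 -> could be stanine 2
  z >= -1.25 -> could be stanine 3
  z >= -0.75 -> could be stanine 4
  z >= -0.25 -> could be stanine 5
  z >= 0.25 -> could be stanine 6
  z < 0.75
  z < 1.25
  z < 1.75
Highest qualifying boundary gives stanine = 6

6


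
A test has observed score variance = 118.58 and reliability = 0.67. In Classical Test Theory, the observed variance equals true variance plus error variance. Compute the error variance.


var_true = rxx * var_obs = 0.67 * 118.58 = 79.4486
var_error = var_obs - var_true
var_error = 118.58 - 79.4486
var_error = 39.1314

39.1314


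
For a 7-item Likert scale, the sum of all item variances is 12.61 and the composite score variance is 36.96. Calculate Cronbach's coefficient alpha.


alpha = (k/(k-1)) * (1 - sum(si^2)/s_total^2)
= (7/6) * (1 - 12.61/36.96)
alpha = 0.7686

0.7686


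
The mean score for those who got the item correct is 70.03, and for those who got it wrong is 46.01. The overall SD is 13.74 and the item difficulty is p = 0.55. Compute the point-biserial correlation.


q = 1 - p = 0.45
rpb = ((M1 - M0) / SD) * sqrt(p * q)
rpb = ((70.03 - 46.01) / 13.74) * sqrt(0.55 * 0.45)
rpb = 0.8697

0.8697


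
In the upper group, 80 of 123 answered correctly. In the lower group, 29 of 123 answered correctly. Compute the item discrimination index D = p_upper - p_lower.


p_upper = 80/123 = 0.6504
p_lower = 29/123 = 0.2358
D = 0.6504 - 0.2358 = 0.4146

0.4146


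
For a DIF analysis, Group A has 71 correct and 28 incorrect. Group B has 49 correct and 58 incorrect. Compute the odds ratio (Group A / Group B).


Odds_A = 71/28 = 2.5357
Odds_B = 49/58 = 0.8448
OR = Odds_A / Odds_B = 2.5357 / 0.8448
Exactly, OR = (71 * 58) / (28 * 49) = 4118 / 1372
OR = 3.0015

3.0015


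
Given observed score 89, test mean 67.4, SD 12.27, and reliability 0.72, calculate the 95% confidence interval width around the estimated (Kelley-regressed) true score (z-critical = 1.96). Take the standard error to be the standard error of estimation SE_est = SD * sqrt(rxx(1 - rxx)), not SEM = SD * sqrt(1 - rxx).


True score estimate = 0.72*89 + 0.28*67.4 = 82.952
SE_est = SD * sqrt(rxx * (1 - rxx)) = 12.27 * sqrt(0.72 * 0.28) = 12.27 * sqrt(0.2016) = 5.509216
CI = T_est +/- z * SE_est, so width = 2 * z * SE_est = 2 * 1.96 * 5.509216
Width = 21.5961

21.5961


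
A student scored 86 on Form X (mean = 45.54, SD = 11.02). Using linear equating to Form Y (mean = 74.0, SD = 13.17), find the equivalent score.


slope = SD_Y / SD_X = 13.17 / 11.02 ~ 1.1951
intercept = mean_Y - slope * mean_X = 74.0 - (13.17 / 11.02) * 45.54 ~ 19.5752
Y = slope * X + intercept. To avoid rounding drift from the rounded slope/intercept, evaluate the equivalent form Y = mean_Y + SD_Y * (X - mean_X) / SD_X at full precision:
Y = 74.0 + 13.17 * (86 - 45.54) / 11.02
Y = 74.0 + 13.17 * 40.46 / 11.02
Y = 74.0 + 532.8582 / 11.02
Y = 74.0 + 48.3537
Y = 122.3537

122.3537


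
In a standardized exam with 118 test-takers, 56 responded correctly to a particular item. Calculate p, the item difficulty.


Item difficulty p = number correct / total examinees
p = 56 / 118
p = 0.4746

0.4746


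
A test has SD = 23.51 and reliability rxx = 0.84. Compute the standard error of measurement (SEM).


SEM = SD * sqrt(1 - rxx)
SEM = 23.51 * sqrt(1 - 0.84)
SEM = 23.51 * sqrt(0.16) = 23.51 * 0.4
SEM = 9.404

9.404


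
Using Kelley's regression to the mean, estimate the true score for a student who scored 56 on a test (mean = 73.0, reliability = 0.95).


T_est = rxx * X + (1 - rxx) * mean
T_est = 0.95 * 56 + 0.05 * 73.0
T_est = 53.2 + 3.65
T_est = 56.85

56.85


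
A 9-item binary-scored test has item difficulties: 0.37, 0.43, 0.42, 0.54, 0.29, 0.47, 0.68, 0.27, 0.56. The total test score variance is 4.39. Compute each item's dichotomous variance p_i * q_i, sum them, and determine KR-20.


For each item, compute p_i * q_i:
  Item 1: 0.37 * 0.63 = 0.2331
  Item 2: 0.43 * 0.57 = 0.2451
  Item 3: 0.42 * 0.58 = 0.2436
  Item 4: 0.54 * 0.46 = 0.2484
  Item 5: 0.29 * 0.71 = 0.2059
  Item 6: 0.47 * 0.53 = 0.2491
  Item 7: 0.68 * 0.32 = 0.2176
  Item 8: 0.27 * 0.73 = 0.1971
  Item 9: 0.56 * 0.44 = 0.2464
Sum(p_i * q_i) = 0.2331 + 0.2451 + 0.2436 + 0.2484 + 0.2059 + 0.2491 + 0.2176 + 0.1971 + 0.2464 = 2.0863
KR-20 = (k/(k-1)) * (1 - Sum(p_i*q_i) / Var_total)
= (9/8) * (1 - 2.0863/4.39)
= 1.125 * 0.5248
KR-20 = 0.5904

0.5904


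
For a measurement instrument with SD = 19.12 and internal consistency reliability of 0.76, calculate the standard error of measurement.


SEM = SD * sqrt(1 - rxx)
SEM = 19.12 * sqrt(1 - 0.76)
SEM = 19.12 * sqrt(0.24) = 19.12 * 0.489898
SEM = 9.3668

9.3668


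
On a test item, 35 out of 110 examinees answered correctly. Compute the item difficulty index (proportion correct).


Item difficulty p = number correct / total examinees
p = 35 / 110
p = 0.3182

0.3182


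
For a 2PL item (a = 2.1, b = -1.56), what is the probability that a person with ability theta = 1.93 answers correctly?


a*(theta - b) = 2.1 * (1.93 - -1.56) = 7.329
exp(-7.329) = 0.0007
P = 1 / (1 + 0.0007)
P = 0.9993

0.9993


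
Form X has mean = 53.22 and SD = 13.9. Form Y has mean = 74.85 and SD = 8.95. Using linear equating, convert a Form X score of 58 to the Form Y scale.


slope = SD_Y / SD_X = 8.95 / 13.9 ~ 0.6439
intercept = mean_Y - slope * mean_X = 74.85 - (8.95 / 13.9) * 53.22 ~ 40.5824
Y = slope * X + intercept. To avoid rounding drift from the rounded slope/intercept, evaluate the equivalent form Y = mean_Y + SD_Y * (X - mean_X) / SD_X at full precision:
Y = 74.85 + 8.95 * (58 - 53.22) / 13.9
Y = 74.85 + 8.95 * 4.78 / 13.9
Y = 74.85 + 42.781 / 13.9
Y = 74.85 + 3.0778
Y = 77.9278

77.9278


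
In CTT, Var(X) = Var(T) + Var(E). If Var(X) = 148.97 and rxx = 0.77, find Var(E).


var_true = rxx * var_obs = 0.77 * 148.97 = 114.7069
var_error = var_obs - var_true
var_error = 148.97 - 114.7069
var_error = 34.2631

34.2631


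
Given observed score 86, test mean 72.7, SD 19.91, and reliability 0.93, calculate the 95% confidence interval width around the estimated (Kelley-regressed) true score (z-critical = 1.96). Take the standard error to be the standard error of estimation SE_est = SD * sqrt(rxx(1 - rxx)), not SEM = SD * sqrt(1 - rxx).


True score estimate = 0.93*86 + 0.07*72.7 = 85.069
SE_est = SD * sqrt(rxx * (1 - rxx)) = 19.91 * sqrt(0.93 * 0.07) = 19.91 * sqrt(0.0651) = 5.079977
CI = T_est +/- z * SE_est, so width = 2 * z * SE_est = 2 * 1.96 * 5.079977
Width = 19.9135

19.9135


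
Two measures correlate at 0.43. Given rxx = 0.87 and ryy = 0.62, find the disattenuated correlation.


r_corrected = rxy / sqrt(rxx * ryy)
= 0.43 / sqrt(0.87 * 0.62)
= 0.43 / sqrt(0.5394)
= 0.43 / 0.734439
r_corrected = 0.5855

0.5855


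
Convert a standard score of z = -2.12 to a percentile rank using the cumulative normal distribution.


CDF(z) = 0.5 * (1 + erf(z/sqrt(2)))
erf(-1.4991) = -0.966
CDF = 0.017
Percentile rank = 0.017 * 100 = 1.7

1.7


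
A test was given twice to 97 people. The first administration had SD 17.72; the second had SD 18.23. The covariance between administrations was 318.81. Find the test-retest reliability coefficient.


r = cov(X,Y) / (SD_X * SD_Y)
r = 318.81 / (17.72 * 18.23)
r = 318.81 / 323.0356
r = 0.9869

0.9869


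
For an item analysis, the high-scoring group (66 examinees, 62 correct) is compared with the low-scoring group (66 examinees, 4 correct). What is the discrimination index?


p_upper = 62/66 = 0.9394
p_lower = 4/66 = 0.0606
D = 0.9394 - 0.0606 = 0.8788

0.8788


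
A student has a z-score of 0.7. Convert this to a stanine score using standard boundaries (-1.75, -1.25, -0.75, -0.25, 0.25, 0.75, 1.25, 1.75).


Stanine boundaries: [-1.75, -1.25, -0.75, -0.25, 0.25, 0.75, 1.25, 1.75]
z = 0.7
Check each boundary:
  z >= -1.75 -> could be stanine 2
  z >= -1.25 -> could be stanine 3
  z >= -0.75 -> could be stanine 4
  z >= -0.25 -> could be stanine 5
  z >= 0.25 -> could be stanine 6
  z < 0.75
  z < 1.25
  z < 1.75
Highest qualifying boundary gives stanine = 6

6


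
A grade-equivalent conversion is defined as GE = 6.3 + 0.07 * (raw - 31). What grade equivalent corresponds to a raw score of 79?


raw - median = 79 - 31 = 48
slope * diff = 0.07 * 48 = 3.36
GE = 6.3 + 3.36
GE = 9.66

9.66


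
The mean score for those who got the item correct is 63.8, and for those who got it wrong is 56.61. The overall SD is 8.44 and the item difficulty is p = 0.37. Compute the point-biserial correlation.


q = 1 - p = 0.63
rpb = ((M1 - M0) / SD) * sqrt(p * q)
rpb = ((63.8 - 56.61) / 8.44) * sqrt(0.37 * 0.63)
rpb = 0.4113

0.4113


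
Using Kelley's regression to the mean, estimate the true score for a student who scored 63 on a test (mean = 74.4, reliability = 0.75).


T_est = rxx * X + (1 - rxx) * mean
T_est = 0.75 * 63 + 0.25 * 74.4
T_est = 47.25 + 18.6
T_est = 65.85

65.85


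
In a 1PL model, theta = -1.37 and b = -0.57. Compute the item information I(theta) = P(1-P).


P = 1/(1+exp(-(-1.37--0.57))) = 0.31
I = P*(1-P) = 0.31 * 0.69
I = 0.2139

0.2139


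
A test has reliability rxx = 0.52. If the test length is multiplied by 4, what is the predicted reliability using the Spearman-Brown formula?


r_new = (n * rxx) / (1 + (n-1) * rxx)
r_new = (4 * 0.52) / (1 + 3 * 0.52)
r_new = 2.08 / 2.56
r_new = 0.8125

0.8125


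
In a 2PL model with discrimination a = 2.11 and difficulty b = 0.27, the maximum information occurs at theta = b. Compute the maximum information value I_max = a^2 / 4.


For 2PL, max info at theta = b = 0.27
I_max = a^2 / 4 = 2.11^2 / 4
= 4.4521 / 4
I_max = 1.113

1.113


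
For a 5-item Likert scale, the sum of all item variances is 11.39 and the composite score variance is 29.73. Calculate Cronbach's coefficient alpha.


alpha = (k/(k-1)) * (1 - sum(si^2)/s_total^2)
= (5/4) * (1 - 11.39/29.73)
alpha = 0.7711

0.7711


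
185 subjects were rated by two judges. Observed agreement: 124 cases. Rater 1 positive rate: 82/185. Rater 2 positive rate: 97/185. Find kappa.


P_o = 124/185 = 0.67027
P_e = (82*97 + 103*88) / 34225 = 0.497239
kappa = (P_o - P_e) / (1 - P_e)
kappa = (0.67027 - 0.497239) / (1 - 0.497239)
kappa = 0.3442

0.3442


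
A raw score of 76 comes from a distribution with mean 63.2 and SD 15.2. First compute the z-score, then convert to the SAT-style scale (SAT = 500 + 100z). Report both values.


z = (X - mean) / SD = (76 - 63.2) / 15.2
z = 12.8 / 15.2
z = 0.8421
SAT-scale = SAT = 500 + 100z
Carry z at full precision (z = 12.8 / 15.2) into the conversion:
SAT-scale = 500 + 100 * (12.8 / 15.2) = 500 + 1280 / 15.2
SAT-scale = 500 + 84.2105
SAT-scale = 584.2105

584.2105


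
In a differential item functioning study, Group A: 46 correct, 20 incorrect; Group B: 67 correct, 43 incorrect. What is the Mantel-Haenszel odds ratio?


Odds_A = 46/20 = 2.3
Odds_B = 67/43 = 1.5581
OR = Odds_A / Odds_B = 2.3 / 1.5581
Exactly, OR = (46 * 43) / (20 * 67) = 1978 / 1340
OR = 1.4761

1.4761


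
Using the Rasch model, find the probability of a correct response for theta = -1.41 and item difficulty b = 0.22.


theta - b = -1.41 - 0.22 = -1.63
exp(-(theta - b)) = exp(1.63) = 5.1039
P = 1 / (1 + 5.1039)
P = 0.1638

0.1638


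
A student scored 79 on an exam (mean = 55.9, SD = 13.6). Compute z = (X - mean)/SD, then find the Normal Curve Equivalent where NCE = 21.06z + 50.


z = (X - mean) / SD = (79 - 55.9) / 13.6
z = 23.1 / 13.6
z = 1.6985
NCE = NCE = 21.06z + 50
Carry z at full precision (z = 23.1 / 13.6) into the conversion:
NCE = 21.06 * (23.1 / 13.6) + 50 = 486.486 / 13.6 + 50
NCE = 35.771 + 50
NCE = 85.771

85.771


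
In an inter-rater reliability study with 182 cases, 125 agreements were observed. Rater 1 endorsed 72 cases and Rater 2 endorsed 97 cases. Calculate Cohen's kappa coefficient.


P_o = 125/182 = 0.686813
P_e = (72*97 + 110*85) / 33124 = 0.493117
kappa = (P_o - P_e) / (1 - P_e)
kappa = (0.686813 - 0.493117) / (1 - 0.493117)
kappa = 0.3821

0.3821


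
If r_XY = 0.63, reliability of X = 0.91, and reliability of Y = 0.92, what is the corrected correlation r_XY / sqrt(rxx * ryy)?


r_corrected = rxy / sqrt(rxx * ryy)
= 0.63 / sqrt(0.91 * 0.92)
= 0.63 / sqrt(0.8372)
= 0.63 / 0.914986
r_corrected = 0.6885

0.6885


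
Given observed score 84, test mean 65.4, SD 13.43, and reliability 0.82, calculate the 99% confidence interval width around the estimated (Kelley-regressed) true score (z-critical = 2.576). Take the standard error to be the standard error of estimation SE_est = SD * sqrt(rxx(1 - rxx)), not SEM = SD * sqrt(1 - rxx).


True score estimate = 0.82*84 + 0.18*65.4 = 80.652
SE_est = SD * sqrt(rxx * (1 - rxx)) = 13.43 * sqrt(0.82 * 0.18) = 13.43 * sqrt(0.1476) = 5.159638
CI = T_est +/- z * SE_est, so width = 2 * z * SE_est = 2 * 2.576 * 5.159638
Width = 26.5825

26.5825


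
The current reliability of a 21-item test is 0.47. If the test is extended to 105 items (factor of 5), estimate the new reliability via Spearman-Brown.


r_new = (n * rxx) / (1 + (n-1) * rxx)
r_new = (5 * 0.47) / (1 + 4 * 0.47)
r_new = 2.35 / 2.88
r_new = 0.816

0.816


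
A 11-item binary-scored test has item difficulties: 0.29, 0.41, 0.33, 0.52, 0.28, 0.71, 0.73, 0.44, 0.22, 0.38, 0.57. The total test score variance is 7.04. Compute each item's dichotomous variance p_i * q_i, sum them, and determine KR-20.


For each item, compute p_i * q_i:
  Item 1: 0.29 * 0.71 = 0.2059
  Item 2: 0.41 * 0.59 = 0.2419
  Item 3: 0.33 * 0.67 = 0.2211
  Item 4: 0.52 * 0.48 = 0.2496
  Item 5: 0.28 * 0.72 = 0.2016
  Item 6: 0.71 * 0.29 = 0.2059
  Item 7: 0.73 * 0.27 = 0.1971
  Item 8: 0.44 * 0.56 = 0.2464
  Item 9: 0.22 * 0.78 = 0.1716
  Item 10: 0.38 * 0.62 = 0.2356
  Item 11: 0.57 * 0.43 = 0.2451
Sum(p_i * q_i) = 0.2059 + 0.2419 + 0.2211 + 0.2496 + 0.2016 + 0.2059 + 0.1971 + 0.2464 + 0.1716 + 0.2356 + 0.2451 = 2.4218
KR-20 = (k/(k-1)) * (1 - Sum(p_i*q_i) / Var_total)
= (11/10) * (1 - 2.4218/7.04)
= 1.1 * 0.656
KR-20 = 0.7216

0.7216


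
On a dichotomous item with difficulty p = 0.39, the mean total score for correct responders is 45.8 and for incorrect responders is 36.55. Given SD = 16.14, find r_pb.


q = 1 - p = 0.61
rpb = ((M1 - M0) / SD) * sqrt(p * q)
rpb = ((45.8 - 36.55) / 16.14) * sqrt(0.39 * 0.61)
rpb = 0.2795

0.2795


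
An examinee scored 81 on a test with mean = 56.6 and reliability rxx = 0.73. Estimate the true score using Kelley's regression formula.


T_est = rxx * X + (1 - rxx) * mean
T_est = 0.73 * 81 + 0.27 * 56.6
T_est = 59.13 + 15.282
T_est = 74.412

74.412


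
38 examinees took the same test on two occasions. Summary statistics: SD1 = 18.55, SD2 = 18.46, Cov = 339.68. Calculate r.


r = cov(X,Y) / (SD_X * SD_Y)
r = 339.68 / (18.55 * 18.46)
r = 339.68 / 342.433
r = 0.992

0.992


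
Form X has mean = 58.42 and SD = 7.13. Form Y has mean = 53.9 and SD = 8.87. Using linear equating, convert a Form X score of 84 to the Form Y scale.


slope = SD_Y / SD_X = 8.87 / 7.13 ~ 1.244
intercept = mean_Y - slope * mean_X = 53.9 - (8.87 / 7.13) * 58.42 ~ -18.7768
Y = slope * X + intercept. To avoid rounding drift from the rounded slope/intercept, evaluate the equivalent form Y = mean_Y + SD_Y * (X - mean_X) / SD_X at full precision:
Y = 53.9 + 8.87 * (84 - 58.42) / 7.13
Y = 53.9 + 8.87 * 25.58 / 7.13
Y = 53.9 + 226.8946 / 7.13
Y = 53.9 + 31.8225
Y = 85.7225

85.7225


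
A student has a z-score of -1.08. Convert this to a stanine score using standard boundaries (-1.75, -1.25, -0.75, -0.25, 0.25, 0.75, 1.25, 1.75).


Stanine boundaries: [-1.75, -1.25, -0.75, -0.25, 0.25, 0.75, 1.25, 1.75]
z = -1.08
Check each boundary:
  z >= -1.75 -> could be stanine 2
  z >= -1.25 -> could be stanine 3
  z < -0.75
  z < -0.25
  z < 0.25
  z < 0.75
  z < 1.25
  z < 1.75
Highest qualifying boundary gives stanine = 3

3


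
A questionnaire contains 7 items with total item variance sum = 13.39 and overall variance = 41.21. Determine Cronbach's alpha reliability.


alpha = (k/(k-1)) * (1 - sum(si^2)/s_total^2)
= (7/6) * (1 - 13.39/41.21)
alpha = 0.7876

0.7876


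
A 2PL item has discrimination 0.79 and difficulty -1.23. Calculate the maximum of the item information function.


For 2PL, max info at theta = b = -1.23
I_max = a^2 / 4 = 0.79^2 / 4
= 0.6241 / 4
I_max = 0.156

0.156


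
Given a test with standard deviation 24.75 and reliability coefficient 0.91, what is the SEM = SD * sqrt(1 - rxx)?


SEM = SD * sqrt(1 - rxx)
SEM = 24.75 * sqrt(1 - 0.91)
SEM = 24.75 * sqrt(0.09) = 24.75 * 0.3
SEM = 7.425

7.425


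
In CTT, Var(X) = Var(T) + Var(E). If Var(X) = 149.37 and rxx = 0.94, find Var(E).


var_true = rxx * var_obs = 0.94 * 149.37 = 140.4078
var_error = var_obs - var_true
var_error = 149.37 - 140.4078
var_error = 8.9622

8.9622


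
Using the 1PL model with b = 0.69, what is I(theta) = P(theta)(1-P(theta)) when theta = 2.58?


P = 1/(1+exp(-(2.58-0.69))) = 0.8688
I = P*(1-P) = 0.8688 * 0.1312
I = 0.114

0.114


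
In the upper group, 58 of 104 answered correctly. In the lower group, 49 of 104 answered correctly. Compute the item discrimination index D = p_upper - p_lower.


p_upper = 58/104 = 0.5577
p_lower = 49/104 = 0.4712
D = 0.5577 - 0.4712 = 0.0865

0.0865


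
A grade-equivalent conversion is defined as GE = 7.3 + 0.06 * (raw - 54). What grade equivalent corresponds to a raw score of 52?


raw - median = 52 - 54 = -2
slope * diff = 0.06 * -2 = -0.12
GE = 7.3 + -0.12
GE = 7.18

7.18


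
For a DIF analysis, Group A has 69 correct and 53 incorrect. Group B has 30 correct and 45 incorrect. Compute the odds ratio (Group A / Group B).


Odds_A = 69/53 = 1.3019
Odds_B = 30/45 = 0.6667
OR = Odds_A / Odds_B = 1.3019 / 0.6667
Exactly, OR = (69 * 45) / (53 * 30) = 3105 / 1590
OR = 1.9528

1.9528


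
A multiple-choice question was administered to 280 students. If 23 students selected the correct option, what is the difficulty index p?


Item difficulty p = number correct / total examinees
p = 23 / 280
p = 0.0821

0.0821


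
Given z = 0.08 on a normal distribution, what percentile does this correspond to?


CDF(z) = 0.5 * (1 + erf(z/sqrt(2)))
erf(0.0566) = 0.0638
CDF = 0.5319
Percentile rank = 0.5319 * 100 = 53.19

53.19


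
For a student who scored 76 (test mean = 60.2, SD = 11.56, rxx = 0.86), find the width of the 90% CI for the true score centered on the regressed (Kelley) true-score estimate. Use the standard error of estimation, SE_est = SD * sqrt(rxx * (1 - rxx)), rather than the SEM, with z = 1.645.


True score estimate = 0.86*76 + 0.14*60.2 = 73.788
SE_est = SD * sqrt(rxx * (1 - rxx)) = 11.56 * sqrt(0.86 * 0.14) = 11.56 * sqrt(0.1204) = 4.01117
CI = T_est +/- z * SE_est, so width = 2 * z * SE_est = 2 * 1.645 * 4.01117
Width = 13.1967

13.1967


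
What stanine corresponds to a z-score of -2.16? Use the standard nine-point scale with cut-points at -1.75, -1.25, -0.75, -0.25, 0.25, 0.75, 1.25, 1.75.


Stanine boundaries: [-1.75, -1.25, -0.75, -0.25, 0.25, 0.75, 1.25, 1.75]
z = -2.16
Check each boundary:
  z < -1.75
  z < -1.25
  z < -0.75
  z < -0.25
  z < 0.25
  z < 0.75
  z < 1.25
  z < 1.75
Highest qualifying boundary gives stanine = 1

1


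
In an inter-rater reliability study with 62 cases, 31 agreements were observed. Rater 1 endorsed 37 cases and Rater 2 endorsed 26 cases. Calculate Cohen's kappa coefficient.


P_o = 31/62 = 0.5
P_e = (37*26 + 25*36) / 3844 = 0.484391
kappa = (P_o - P_e) / (1 - P_e)
kappa = (0.5 - 0.484391) / (1 - 0.484391)
kappa = 0.0303

0.0303


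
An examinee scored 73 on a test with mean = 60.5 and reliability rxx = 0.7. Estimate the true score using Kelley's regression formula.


T_est = rxx * X + (1 - rxx) * mean
T_est = 0.7 * 73 + 0.3 * 60.5
T_est = 51.1 + 18.15
T_est = 69.25

69.25


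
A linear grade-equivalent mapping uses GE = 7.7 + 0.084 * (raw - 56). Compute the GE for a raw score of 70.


raw - median = 70 - 56 = 14
slope * diff = 0.084 * 14 = 1.176
GE = 7.7 + 1.176
GE = 8.876

8.876


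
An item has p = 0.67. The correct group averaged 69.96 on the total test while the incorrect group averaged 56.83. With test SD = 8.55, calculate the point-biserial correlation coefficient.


q = 1 - p = 0.33
rpb = ((M1 - M0) / SD) * sqrt(p * q)
rpb = ((69.96 - 56.83) / 8.55) * sqrt(0.67 * 0.33)
rpb = 0.7221

0.7221


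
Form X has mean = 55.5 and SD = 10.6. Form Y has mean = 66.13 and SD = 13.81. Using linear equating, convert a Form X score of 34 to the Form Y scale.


slope = SD_Y / SD_X = 13.81 / 10.6 ~ 1.3028
intercept = mean_Y - slope * mean_X = 66.13 - (13.81 / 10.6) * 55.5 ~ -6.1771
Y = slope * X + intercept. To avoid rounding drift from the rounded slope/intercept, evaluate the equivalent form Y = mean_Y + SD_Y * (X - mean_X) / SD_X at full precision:
Y = 66.13 + 13.81 * (34 - 55.5) / 10.6
Y = 66.13 - 13.81 * 21.5 / 10.6
Y = 66.13 - 296.915 / 10.6
Y = 66.13 - 28.0108
Y = 38.1192

38.1192


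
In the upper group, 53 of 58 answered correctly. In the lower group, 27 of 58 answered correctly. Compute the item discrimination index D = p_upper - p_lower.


p_upper = 53/58 = 0.9138
p_lower = 27/58 = 0.4655
D = 0.9138 - 0.4655 = 0.4483

0.4483


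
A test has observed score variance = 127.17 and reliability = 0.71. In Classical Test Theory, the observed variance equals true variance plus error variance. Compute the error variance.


var_true = rxx * var_obs = 0.71 * 127.17 = 90.2907
var_error = var_obs - var_true
var_error = 127.17 - 90.2907
var_error = 36.8793

36.8793


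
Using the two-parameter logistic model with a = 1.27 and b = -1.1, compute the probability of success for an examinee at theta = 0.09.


a*(theta - b) = 1.27 * (0.09 - -1.1) = 1.5113
exp(-1.5113) = 0.2206
P = 1 / (1 + 0.2206)
P = 0.8193

0.8193


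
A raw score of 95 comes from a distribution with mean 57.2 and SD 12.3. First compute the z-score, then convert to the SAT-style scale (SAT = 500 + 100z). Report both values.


z = (X - mean) / SD = (95 - 57.2) / 12.3
z = 37.8 / 12.3
z = 3.0732
SAT-scale = SAT = 500 + 100z
Carry z at full precision (z = 37.8 / 12.3) into the conversion:
SAT-scale = 500 + 100 * (37.8 / 12.3) = 500 + 3780 / 12.3
SAT-scale = 500 + 307.3171
SAT-scale = 807.3171

807.3171


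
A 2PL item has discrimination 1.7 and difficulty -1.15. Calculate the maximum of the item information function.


For 2PL, max info at theta = b = -1.15
I_max = a^2 / 4 = 1.7^2 / 4
= 2.89 / 4
I_max = 0.7225

0.7225


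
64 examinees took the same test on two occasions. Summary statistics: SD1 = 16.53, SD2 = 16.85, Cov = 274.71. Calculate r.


r = cov(X,Y) / (SD_X * SD_Y)
r = 274.71 / (16.53 * 16.85)
r = 274.71 / 278.5305
r = 0.9863

0.9863


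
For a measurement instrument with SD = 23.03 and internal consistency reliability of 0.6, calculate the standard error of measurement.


SEM = SD * sqrt(1 - rxx)
SEM = 23.03 * sqrt(1 - 0.6)
SEM = 23.03 * sqrt(0.4) = 23.03 * 0.632456
SEM = 14.5655

14.5655


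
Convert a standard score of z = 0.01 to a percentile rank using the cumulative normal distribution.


CDF(z) = 0.5 * (1 + erf(z/sqrt(2)))
erf(0.0071) = 0.008
CDF = 0.504
Percentile rank = 0.504 * 100 = 50.4

50.4


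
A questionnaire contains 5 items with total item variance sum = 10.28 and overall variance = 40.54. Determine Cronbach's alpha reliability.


alpha = (k/(k-1)) * (1 - sum(si^2)/s_total^2)
= (5/4) * (1 - 10.28/40.54)
alpha = 0.933

0.933


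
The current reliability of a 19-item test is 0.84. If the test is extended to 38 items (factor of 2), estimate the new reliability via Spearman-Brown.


r_new = (n * rxx) / (1 + (n-1) * rxx)
r_new = (2 * 0.84) / (1 + 1 * 0.84)
r_new = 1.68 / 1.84
r_new = 0.913

0.913


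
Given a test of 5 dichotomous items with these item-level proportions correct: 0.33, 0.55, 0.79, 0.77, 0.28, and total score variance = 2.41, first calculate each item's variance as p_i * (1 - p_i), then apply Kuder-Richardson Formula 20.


For each item, compute p_i * q_i:
  Item 1: 0.33 * 0.67 = 0.2211
  Item 2: 0.55 * 0.45 = 0.2475
  Item 3: 0.79 * 0.21 = 0.1659
  Item 4: 0.77 * 0.23 = 0.1771
  Item 5: 0.28 * 0.72 = 0.2016
Sum(p_i * q_i) = 0.2211 + 0.2475 + 0.1659 + 0.1771 + 0.2016 = 1.0132
KR-20 = (k/(k-1)) * (1 - Sum(p_i*q_i) / Var_total)
= (5/4) * (1 - 1.0132/2.41)
= 1.25 * 0.5796
KR-20 = 0.7245

0.7245


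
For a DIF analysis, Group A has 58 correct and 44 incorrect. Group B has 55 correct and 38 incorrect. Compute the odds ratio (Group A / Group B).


Odds_A = 58/44 = 1.3182
Odds_B = 55/38 = 1.4474
OR = Odds_A / Odds_B = 1.3182 / 1.4474
Exactly, OR = (58 * 38) / (44 * 55) = 2204 / 2420
OR = 0.9107

0.9107


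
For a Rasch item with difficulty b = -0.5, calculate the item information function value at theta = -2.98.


P = 1/(1+exp(-(-2.98--0.5))) = 0.0773
I = P*(1-P) = 0.0773 * 0.9227
I = 0.0713

0.0713


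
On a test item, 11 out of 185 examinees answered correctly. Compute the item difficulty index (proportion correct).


Item difficulty p = number correct / total examinees
p = 11 / 185
p = 0.0595

0.0595


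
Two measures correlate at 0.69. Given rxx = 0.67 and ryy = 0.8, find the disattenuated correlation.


r_corrected = rxy / sqrt(rxx * ryy)
= 0.69 / sqrt(0.67 * 0.8)
= 0.69 / sqrt(0.536)
= 0.69 / 0.73212
r_corrected = 0.9425

0.9425


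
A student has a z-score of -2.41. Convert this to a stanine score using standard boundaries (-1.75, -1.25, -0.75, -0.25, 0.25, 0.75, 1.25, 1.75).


Stanine boundaries: [-1.75, -1.25, -0.75, -0.25, 0.25, 0.75, 1.25, 1.75]
z = -2.41
Check each boundary:
  z < -1.75
  z < -1.25
  z < -0.75
  z < -0.25
  z < 0.25
  z < 0.75
  z < 1.25
  z < 1.75
Highest qualifying boundary gives stanine = 1

1


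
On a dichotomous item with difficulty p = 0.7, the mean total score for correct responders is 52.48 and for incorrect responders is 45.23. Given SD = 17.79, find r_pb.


q = 1 - p = 0.3
rpb = ((M1 - M0) / SD) * sqrt(p * q)
rpb = ((52.48 - 45.23) / 17.79) * sqrt(0.7 * 0.3)
rpb = 0.1868

0.1868


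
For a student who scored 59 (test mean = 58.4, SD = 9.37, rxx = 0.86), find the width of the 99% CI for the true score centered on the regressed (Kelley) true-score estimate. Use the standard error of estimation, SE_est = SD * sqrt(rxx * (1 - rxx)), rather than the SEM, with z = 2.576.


True score estimate = 0.86*59 + 0.14*58.4 = 58.916
SE_est = SD * sqrt(rxx * (1 - rxx)) = 9.37 * sqrt(0.86 * 0.14) = 9.37 * sqrt(0.1204) = 3.251268
CI = T_est +/- z * SE_est, so width = 2 * z * SE_est = 2 * 2.576 * 3.251268
Width = 16.7505

16.7505


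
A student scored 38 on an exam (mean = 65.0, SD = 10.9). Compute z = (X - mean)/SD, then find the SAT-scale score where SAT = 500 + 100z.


z = (X - mean) / SD = (38 - 65.0) / 10.9
z = -27.0 / 10.9
z = -2.4771
SAT-scale = SAT = 500 + 100z
Carry z at full precision (z = -27.0 / 10.9) into the conversion:
SAT-scale = 500 + 100 * (-27.0 / 10.9) = 500 + -2700 / 10.9
SAT-scale = 500 + -247.7064
SAT-scale = 252.2936

252.2936


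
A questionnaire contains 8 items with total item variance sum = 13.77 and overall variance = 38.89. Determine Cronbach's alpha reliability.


alpha = (k/(k-1)) * (1 - sum(si^2)/s_total^2)
= (8/7) * (1 - 13.77/38.89)
alpha = 0.7382

0.7382


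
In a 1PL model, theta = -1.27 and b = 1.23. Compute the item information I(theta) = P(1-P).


P = 1/(1+exp(-(-1.27-1.23))) = 0.0759
I = P*(1-P) = 0.0759 * 0.9241
I = 0.0701

0.0701


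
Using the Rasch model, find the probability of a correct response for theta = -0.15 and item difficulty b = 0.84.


theta - b = -0.15 - 0.84 = -0.99
exp(-(theta - b)) = exp(0.99) = 2.6912
P = 1 / (1 + 2.6912)
P = 0.2709

0.2709


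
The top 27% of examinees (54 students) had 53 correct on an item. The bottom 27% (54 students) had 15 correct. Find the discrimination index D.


p_upper = 53/54 = 0.9815
p_lower = 15/54 = 0.2778
D = 0.9815 - 0.2778 = 0.7037

0.7037


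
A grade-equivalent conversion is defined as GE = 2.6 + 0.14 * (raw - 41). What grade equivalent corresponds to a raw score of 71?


raw - median = 71 - 41 = 30
slope * diff = 0.14 * 30 = 4.2
GE = 2.6 + 4.2
GE = 6.8

6.8


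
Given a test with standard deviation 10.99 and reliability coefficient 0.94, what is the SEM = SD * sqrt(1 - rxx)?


SEM = SD * sqrt(1 - rxx)
SEM = 10.99 * sqrt(1 - 0.94)
SEM = 10.99 * sqrt(0.06) = 10.99 * 0.244949
SEM = 2.692

2.692


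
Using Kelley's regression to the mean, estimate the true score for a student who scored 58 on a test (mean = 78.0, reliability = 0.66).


T_est = rxx * X + (1 - rxx) * mean
T_est = 0.66 * 58 + 0.34 * 78.0
T_est = 38.28 + 26.52
T_est = 64.8

64.8


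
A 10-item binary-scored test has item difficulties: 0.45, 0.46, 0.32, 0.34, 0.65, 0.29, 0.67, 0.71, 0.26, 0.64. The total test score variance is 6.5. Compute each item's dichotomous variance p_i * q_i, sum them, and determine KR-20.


For each item, compute p_i * q_i:
  Item 1: 0.45 * 0.55 = 0.2475
  Item 2: 0.46 * 0.54 = 0.2484
  Item 3: 0.32 * 0.68 = 0.2176
  Item 4: 0.34 * 0.66 = 0.2244
  Item 5: 0.65 * 0.35 = 0.2275
  Item 6: 0.29 * 0.71 = 0.2059
  Item 7: 0.67 * 0.33 = 0.2211
  Item 8: 0.71 * 0.29 = 0.2059
  Item 9: 0.26 * 0.74 = 0.1924
  Item 10: 0.64 * 0.36 = 0.2304
Sum(p_i * q_i) = 0.2475 + 0.2484 + 0.2176 + 0.2244 + 0.2275 + 0.2059 + 0.2211 + 0.2059 + 0.1924 + 0.2304 = 2.2211
KR-20 = (k/(k-1)) * (1 - Sum(p_i*q_i) / Var_total)
= (10/9) * (1 - 2.2211/6.5)
= 1.1111 * 0.6583
KR-20 = 0.7314

0.7314


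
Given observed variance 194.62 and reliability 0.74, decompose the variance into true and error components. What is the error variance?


var_true = rxx * var_obs = 0.74 * 194.62 = 144.0188
var_error = var_obs - var_true
var_error = 194.62 - 144.0188
var_error = 50.6012

50.6012


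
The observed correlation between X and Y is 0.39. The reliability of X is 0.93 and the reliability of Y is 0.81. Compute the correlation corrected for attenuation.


r_corrected = rxy / sqrt(rxx * ryy)
= 0.39 / sqrt(0.93 * 0.81)
= 0.39 / sqrt(0.7533)
= 0.39 / 0.867929
r_corrected = 0.4493

0.4493


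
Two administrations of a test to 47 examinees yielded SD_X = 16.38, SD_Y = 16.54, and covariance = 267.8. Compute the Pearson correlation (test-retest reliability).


r = cov(X,Y) / (SD_X * SD_Y)
r = 267.8 / (16.38 * 16.54)
r = 267.8 / 270.9252
r = 0.9885

0.9885


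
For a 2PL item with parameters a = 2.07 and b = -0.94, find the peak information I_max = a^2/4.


For 2PL, max info at theta = b = -0.94
I_max = a^2 / 4 = 2.07^2 / 4
= 4.2849 / 4
I_max = 1.0712

1.0712


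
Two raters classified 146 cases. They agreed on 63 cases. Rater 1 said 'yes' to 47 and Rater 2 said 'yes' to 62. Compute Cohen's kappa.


P_o = 63/146 = 0.431507
P_e = (47*62 + 99*84) / 21316 = 0.526834
kappa = (P_o - P_e) / (1 - P_e)
kappa = (0.431507 - 0.526834) / (1 - 0.526834)
kappa = -0.2015

-0.2015


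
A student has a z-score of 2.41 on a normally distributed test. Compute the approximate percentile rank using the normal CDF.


CDF(z) = 0.5 * (1 + erf(z/sqrt(2)))
erf(1.7041) = 0.984
CDF = 0.992
Percentile rank = 0.992 * 100 = 99.2

99.2


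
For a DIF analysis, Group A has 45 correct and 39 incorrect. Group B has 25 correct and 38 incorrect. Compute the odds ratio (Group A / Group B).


Odds_A = 45/39 = 1.1538
Odds_B = 25/38 = 0.6579
OR = Odds_A / Odds_B = 1.1538 / 0.6579
Exactly, OR = (45 * 38) / (39 * 25) = 1710 / 975
OR = 1.7538

1.7538


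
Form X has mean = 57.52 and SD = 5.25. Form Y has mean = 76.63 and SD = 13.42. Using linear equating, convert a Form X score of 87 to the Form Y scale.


slope = SD_Y / SD_X = 13.42 / 5.25 ~ 2.5562
intercept = mean_Y - slope * mean_X = 76.63 - (13.42 / 5.25) * 57.52 ~ -70.4021
Y = slope * X + intercept. To avoid rounding drift from the rounded slope/intercept, evaluate the equivalent form Y = mean_Y + SD_Y * (X - mean_X) / SD_X at full precision:
Y = 76.63 + 13.42 * (87 - 57.52) / 5.25
Y = 76.63 + 13.42 * 29.48 / 5.25
Y = 76.63 + 395.6216 / 5.25
Y = 76.63 + 75.3565
Y = 151.9865

151.9865


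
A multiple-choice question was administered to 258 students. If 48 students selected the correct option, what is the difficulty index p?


Item difficulty p = number correct / total examinees
p = 48 / 258
p = 0.186

0.186


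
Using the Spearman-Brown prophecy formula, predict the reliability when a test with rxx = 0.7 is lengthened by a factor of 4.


r_new = (n * rxx) / (1 + (n-1) * rxx)
r_new = (4 * 0.7) / (1 + 3 * 0.7)
r_new = 2.8 / 3.1
r_new = 0.9032

0.9032


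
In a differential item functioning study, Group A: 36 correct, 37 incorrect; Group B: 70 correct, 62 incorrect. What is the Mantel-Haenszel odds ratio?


Odds_A = 36/37 = 0.973
Odds_B = 70/62 = 1.129
OR = Odds_A / Odds_B = 0.973 / 1.129
Exactly, OR = (36 * 62) / (37 * 70) = 2232 / 2590
OR = 0.8618

0.8618


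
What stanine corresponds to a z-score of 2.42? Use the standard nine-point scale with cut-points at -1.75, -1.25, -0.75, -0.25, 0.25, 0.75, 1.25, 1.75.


Stanine boundaries: [-1.75, -1.25, -0.75, -0.25, 0.25, 0.75, 1.25, 1.75]
z = 2.42
Check each boundary:
  z >= -1.75 -> could be stanine 2
  z >= -1.25 -> could be stanine 3
  z >= -0.75 -> could be stanine 4
  z >= -0.25 -> could be stanine 5
  z >= 0.25 -> could be stanine 6
  z >= 0.75 -> could be stanine 7
  z >= 1.25 -> could be stanine 8
  z >= 1.75 -> could be stanine 9
Highest qualifying boundary gives stanine = 9

9


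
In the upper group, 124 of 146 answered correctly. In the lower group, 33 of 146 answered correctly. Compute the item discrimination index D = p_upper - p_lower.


p_upper = 124/146 = 0.8493
p_lower = 33/146 = 0.226
D = 0.8493 - 0.226 = 0.6233

0.6233


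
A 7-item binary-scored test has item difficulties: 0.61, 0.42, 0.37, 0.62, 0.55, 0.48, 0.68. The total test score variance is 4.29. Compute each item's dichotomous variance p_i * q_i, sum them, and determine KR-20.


For each item, compute p_i * q_i:
  Item 1: 0.61 * 0.39 = 0.2379
  Item 2: 0.42 * 0.58 = 0.2436
  Item 3: 0.37 * 0.63 = 0.2331
  Item 4: 0.62 * 0.38 = 0.2356
  Item 5: 0.55 * 0.45 = 0.2475
  Item 6: 0.48 * 0.52 = 0.2496
  Item 7: 0.68 * 0.32 = 0.2176
Sum(p_i * q_i) = 0.2379 + 0.2436 + 0.2331 + 0.2356 + 0.2475 + 0.2496 + 0.2176 = 1.6649
KR-20 = (k/(k-1)) * (1 - Sum(p_i*q_i) / Var_total)
= (7/6) * (1 - 1.6649/4.29)
= 1.1667 * 0.6119
KR-20 = 0.7139

0.7139


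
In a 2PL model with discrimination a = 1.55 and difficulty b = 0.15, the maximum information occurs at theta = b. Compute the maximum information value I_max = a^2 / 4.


For 2PL, max info at theta = b = 0.15
I_max = a^2 / 4 = 1.55^2 / 4
= 2.4025 / 4
I_max = 0.6006

0.6006


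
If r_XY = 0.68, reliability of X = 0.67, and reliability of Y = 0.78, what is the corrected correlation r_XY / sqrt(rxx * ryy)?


r_corrected = rxy / sqrt(rxx * ryy)
= 0.68 / sqrt(0.67 * 0.78)
= 0.68 / sqrt(0.5226)
= 0.68 / 0.722911
r_corrected = 0.9406

0.9406


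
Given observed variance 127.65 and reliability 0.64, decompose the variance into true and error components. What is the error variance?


var_true = rxx * var_obs = 0.64 * 127.65 = 81.696
var_error = var_obs - var_true
var_error = 127.65 - 81.696
var_error = 45.954

45.954


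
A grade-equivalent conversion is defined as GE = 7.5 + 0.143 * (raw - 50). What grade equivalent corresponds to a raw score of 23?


raw - median = 23 - 50 = -27
slope * diff = 0.143 * -27 = -3.861
GE = 7.5 + -3.861
GE = 3.639

3.639


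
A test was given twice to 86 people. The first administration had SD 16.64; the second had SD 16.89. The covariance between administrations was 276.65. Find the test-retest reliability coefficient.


r = cov(X,Y) / (SD_X * SD_Y)
r = 276.65 / (16.64 * 16.89)
r = 276.65 / 281.0496
r = 0.9843

0.9843


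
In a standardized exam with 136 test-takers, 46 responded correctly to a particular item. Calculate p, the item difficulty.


Item difficulty p = number correct / total examinees
p = 46 / 136
p = 0.3382

0.3382


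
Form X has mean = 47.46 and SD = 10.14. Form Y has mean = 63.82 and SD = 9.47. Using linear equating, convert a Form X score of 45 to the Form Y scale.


slope = SD_Y / SD_X = 9.47 / 10.14 ~ 0.9339
intercept = mean_Y - slope * mean_X = 63.82 - (9.47 / 10.14) * 47.46 ~ 19.4959
Y = slope * X + intercept. To avoid rounding drift from the rounded slope/intercept, evaluate the equivalent form Y = mean_Y + SD_Y * (X - mean_X) / SD_X at full precision:
Y = 63.82 + 9.47 * (45 - 47.46) / 10.14
Y = 63.82 - 9.47 * 2.46 / 10.14
Y = 63.82 - 23.2962 / 10.14
Y = 63.82 - 2.2975
Y = 61.5225

61.5225


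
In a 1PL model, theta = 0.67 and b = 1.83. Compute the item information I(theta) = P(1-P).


P = 1/(1+exp(-(0.67-1.83))) = 0.2387
I = P*(1-P) = 0.2387 * 0.7613
I = 0.1817

0.1817


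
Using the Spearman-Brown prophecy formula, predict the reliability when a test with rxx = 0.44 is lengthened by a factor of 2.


r_new = (n * rxx) / (1 + (n-1) * rxx)
r_new = (2 * 0.44) / (1 + 1 * 0.44)
r_new = 0.88 / 1.44
r_new = 0.6111

0.6111


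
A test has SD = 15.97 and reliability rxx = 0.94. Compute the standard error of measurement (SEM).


SEM = SD * sqrt(1 - rxx)
SEM = 15.97 * sqrt(1 - 0.94)
SEM = 15.97 * sqrt(0.06) = 15.97 * 0.244949
SEM = 3.9118

3.9118
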